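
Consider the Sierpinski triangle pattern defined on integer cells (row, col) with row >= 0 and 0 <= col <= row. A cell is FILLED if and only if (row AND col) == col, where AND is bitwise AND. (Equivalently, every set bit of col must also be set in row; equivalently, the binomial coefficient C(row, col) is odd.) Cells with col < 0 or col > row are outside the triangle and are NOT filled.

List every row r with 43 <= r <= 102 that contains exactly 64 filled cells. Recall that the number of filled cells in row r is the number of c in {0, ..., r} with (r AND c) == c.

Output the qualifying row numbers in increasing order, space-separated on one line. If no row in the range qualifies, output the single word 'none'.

Answer: 63 95

Derivation:
Row r has 2^popcount(r) filled cells, so we need popcount(r) = log2(64) = 6.
Scan r = 43..102 and keep those with exactly 6 one-bits:
r=43=101011 popcount=4 -> skip
r=44=101100 popcount=3 -> skip
r=45=101101 popcount=4 -> skip
r=46=101110 popcount=4 -> skip
r=47=101111 popcount=5 -> skip
r=48=110000 popcount=2 -> skip
r=49=110001 popcount=3 -> skip
r=50=110010 popcount=3 -> skip
r=51=110011 popcount=4 -> skip
r=52=110100 popcount=3 -> skip
r=53=110101 popcount=4 -> skip
r=54=110110 popcount=4 -> skip
r=55=110111 popcount=5 -> skip
r=56=111000 popcount=3 -> skip
r=57=111001 popcount=4 -> skip
r=58=111010 popcount=4 -> skip
r=59=111011 popcount=5 -> skip
r=60=111100 popcount=4 -> skip
r=61=111101 popcount=5 -> skip
r=62=111110 popcount=5 -> skip
r=63=111111 popcount=6 -> KEEP
r=64=1000000 popcount=1 -> skip
r=65=1000001 popcount=2 -> skip
r=66=1000010 popcount=2 -> skip
r=67=1000011 popcount=3 -> skip
r=68=1000100 popcount=2 -> skip
r=69=1000101 popcount=3 -> skip
r=70=1000110 popcount=3 -> skip
r=71=1000111 popcount=4 -> skip
r=72=1001000 popcount=2 -> skip
r=73=1001001 popcount=3 -> skip
r=74=1001010 popcount=3 -> skip
r=75=1001011 popcount=4 -> skip
r=76=1001100 popcount=3 -> skip
r=77=1001101 popcount=4 -> skip
r=78=1001110 popcount=4 -> skip
r=79=1001111 popcount=5 -> skip
r=80=1010000 popcount=2 -> skip
r=81=1010001 popcount=3 -> skip
r=82=1010010 popcount=3 -> skip
r=83=1010011 popcount=4 -> skip
r=84=1010100 popcount=3 -> skip
r=85=1010101 popcount=4 -> skip
r=86=1010110 popcount=4 -> skip
r=87=1010111 popcount=5 -> skip
r=88=1011000 popcount=3 -> skip
r=89=1011001 popcount=4 -> skip
r=90=1011010 popcount=4 -> skip
r=91=1011011 popcount=5 -> skip
r=92=1011100 popcount=4 -> skip
r=93=1011101 popcount=5 -> skip
r=94=1011110 popcount=5 -> skip
r=95=1011111 popcount=6 -> KEEP
r=96=1100000 popcount=2 -> skip
r=97=1100001 popcount=3 -> skip
r=98=1100010 popcount=3 -> skip
r=99=1100011 popcount=4 -> skip
r=100=1100100 popcount=3 -> skip
r=101=1100101 popcount=4 -> skip
r=102=1100110 popcount=4 -> skip
Kept rows: 63 95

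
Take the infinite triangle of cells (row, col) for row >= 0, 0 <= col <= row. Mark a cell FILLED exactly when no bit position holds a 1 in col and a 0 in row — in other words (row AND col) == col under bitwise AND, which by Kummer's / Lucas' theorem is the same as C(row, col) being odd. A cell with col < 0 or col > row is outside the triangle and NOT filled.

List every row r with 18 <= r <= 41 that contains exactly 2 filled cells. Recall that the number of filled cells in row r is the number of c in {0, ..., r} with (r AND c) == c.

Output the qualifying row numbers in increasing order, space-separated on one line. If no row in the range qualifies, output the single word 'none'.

Answer: 32

Derivation:
Row r has 2^popcount(r) filled cells, so we need popcount(r) = log2(2) = 1.
Scan r = 18..41 and keep those with exactly 1 one-bits:
r=18=10010 popcount=2 -> skip
r=19=10011 popcount=3 -> skip
r=20=10100 popcount=2 -> skip
r=21=10101 popcount=3 -> skip
r=22=10110 popcount=3 -> skip
r=23=10111 popcount=4 -> skip
r=24=11000 popcount=2 -> skip
r=25=11001 popcount=3 -> skip
r=26=11010 popcount=3 -> skip
r=27=11011 popcount=4 -> skip
r=28=11100 popcount=3 -> skip
r=29=11101 popcount=4 -> skip
r=30=11110 popcount=4 -> skip
r=31=11111 popcount=5 -> skip
r=32=100000 popcount=1 -> KEEP
r=33=100001 popcount=2 -> skip
r=34=100010 popcount=2 -> skip
r=35=100011 popcount=3 -> skip
r=36=100100 popcount=2 -> skip
r=37=100101 popcount=3 -> skip
r=38=100110 popcount=3 -> skip
r=39=100111 popcount=4 -> skip
r=40=101000 popcount=2 -> skip
r=41=101001 popcount=3 -> skip
Kept rows: 32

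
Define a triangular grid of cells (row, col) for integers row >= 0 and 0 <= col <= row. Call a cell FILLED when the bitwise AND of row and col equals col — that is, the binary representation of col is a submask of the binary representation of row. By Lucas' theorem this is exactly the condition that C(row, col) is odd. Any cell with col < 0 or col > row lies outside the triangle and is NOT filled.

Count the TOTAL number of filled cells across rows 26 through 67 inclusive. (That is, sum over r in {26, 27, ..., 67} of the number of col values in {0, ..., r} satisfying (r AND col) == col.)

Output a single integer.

r26=11010 pc3: +8 =8
r27=11011 pc4: +16 =24
r28=11100 pc3: +8 =32
r29=11101 pc4: +16 =48
r30=11110 pc4: +16 =64
r31=11111 pc5: +32 =96
r32=100000 pc1: +2 =98
r33=100001 pc2: +4 =102
r34=100010 pc2: +4 =106
r35=100011 pc3: +8 =114
r36=100100 pc2: +4 =118
r37=100101 pc3: +8 =126
r38=100110 pc3: +8 =134
r39=100111 pc4: +16 =150
r40=101000 pc2: +4 =154
r41=101001 pc3: +8 =162
r42=101010 pc3: +8 =170
r43=101011 pc4: +16 =186
r44=101100 pc3: +8 =194
r45=101101 pc4: +16 =210
r46=101110 pc4: +16 =226
r47=101111 pc5: +32 =258
r48=110000 pc2: +4 =262
r49=110001 pc3: +8 =270
r50=110010 pc3: +8 =278
r51=110011 pc4: +16 =294
r52=110100 pc3: +8 =302
r53=110101 pc4: +16 =318
r54=110110 pc4: +16 =334
r55=110111 pc5: +32 =366
r56=111000 pc3: +8 =374
r57=111001 pc4: +16 =390
r58=111010 pc4: +16 =406
r59=111011 pc5: +32 =438
r60=111100 pc4: +16 =454
r61=111101 pc5: +32 =486
r62=111110 pc5: +32 =518
r63=111111 pc6: +64 =582
r64=1000000 pc1: +2 =584
r65=1000001 pc2: +4 =588
r66=1000010 pc2: +4 =592
r67=1000011 pc3: +8 =600

Answer: 600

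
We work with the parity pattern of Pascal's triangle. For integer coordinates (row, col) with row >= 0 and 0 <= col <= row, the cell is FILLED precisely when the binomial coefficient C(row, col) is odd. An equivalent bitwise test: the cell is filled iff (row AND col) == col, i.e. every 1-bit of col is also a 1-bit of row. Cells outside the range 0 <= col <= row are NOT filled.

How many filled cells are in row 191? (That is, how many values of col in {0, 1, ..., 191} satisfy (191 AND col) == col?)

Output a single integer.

Answer: 128

Derivation:
191 in binary = 10111111
popcount(191) = number of 1-bits in 10111111 = 7
A col c satisfies (191 AND c) == c iff every set bit of c is also set in 191; each of the 7 set bits of 191 can independently be on or off in c.
count = 2^7 = 128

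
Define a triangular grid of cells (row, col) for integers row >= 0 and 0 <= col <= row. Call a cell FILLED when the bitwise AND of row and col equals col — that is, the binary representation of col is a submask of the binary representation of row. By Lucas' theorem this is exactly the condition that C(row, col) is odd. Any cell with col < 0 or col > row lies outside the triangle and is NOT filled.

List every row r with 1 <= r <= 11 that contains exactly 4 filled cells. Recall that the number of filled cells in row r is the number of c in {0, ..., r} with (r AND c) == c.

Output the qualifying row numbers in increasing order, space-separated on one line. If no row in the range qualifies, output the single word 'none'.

Answer: 3 5 6 9 10

Derivation:
Row r has 2^popcount(r) filled cells, so we need popcount(r) = log2(4) = 2.
Scan r = 1..11 and keep those with exactly 2 one-bits:
r=1=1 popcount=1 -> skip
r=2=10 popcount=1 -> skip
r=3=11 popcount=2 -> KEEP
r=4=100 popcount=1 -> skip
r=5=101 popcount=2 -> KEEP
r=6=110 popcount=2 -> KEEP
r=7=111 popcount=3 -> skip
r=8=1000 popcount=1 -> skip
r=9=1001 popcount=2 -> KEEP
r=10=1010 popcount=2 -> KEEP
r=11=1011 popcount=3 -> skip
Kept rows: 3 5 6 9 10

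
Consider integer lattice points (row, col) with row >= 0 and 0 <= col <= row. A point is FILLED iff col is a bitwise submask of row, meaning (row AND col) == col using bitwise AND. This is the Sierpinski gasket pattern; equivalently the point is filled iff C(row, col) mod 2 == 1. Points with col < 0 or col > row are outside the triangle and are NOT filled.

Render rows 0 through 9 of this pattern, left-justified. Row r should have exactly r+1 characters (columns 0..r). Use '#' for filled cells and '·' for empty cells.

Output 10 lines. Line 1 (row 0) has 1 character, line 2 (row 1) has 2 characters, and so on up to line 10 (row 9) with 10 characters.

r0=0: #
r1=1: ##
r2=10: #·#
r3=11: ####
r4=100: #···#
r5=101: ##··##
r6=110: #·#·#·#
r7=111: ########
r8=1000: #·······#
r9=1001: ##······##

Answer: #
##
#·#
####
#···#
##··##
#·#·#·#
########
#·······#
##······##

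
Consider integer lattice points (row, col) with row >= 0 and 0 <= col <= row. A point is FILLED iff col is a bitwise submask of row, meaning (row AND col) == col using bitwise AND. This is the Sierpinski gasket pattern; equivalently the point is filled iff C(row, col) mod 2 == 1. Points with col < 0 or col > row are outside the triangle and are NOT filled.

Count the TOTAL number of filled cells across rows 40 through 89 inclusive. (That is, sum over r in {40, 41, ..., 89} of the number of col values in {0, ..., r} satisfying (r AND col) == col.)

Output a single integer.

Answer: 726

Derivation:
r40=101000 pc2: +4 =4
r41=101001 pc3: +8 =12
r42=101010 pc3: +8 =20
r43=101011 pc4: +16 =36
r44=101100 pc3: +8 =44
r45=101101 pc4: +16 =60
r46=101110 pc4: +16 =76
r47=101111 pc5: +32 =108
r48=110000 pc2: +4 =112
r49=110001 pc3: +8 =120
r50=110010 pc3: +8 =128
r51=110011 pc4: +16 =144
r52=110100 pc3: +8 =152
r53=110101 pc4: +16 =168
r54=110110 pc4: +16 =184
r55=110111 pc5: +32 =216
r56=111000 pc3: +8 =224
r57=111001 pc4: +16 =240
r58=111010 pc4: +16 =256
r59=111011 pc5: +32 =288
r60=111100 pc4: +16 =304
r61=111101 pc5: +32 =336
r62=111110 pc5: +32 =368
r63=111111 pc6: +64 =432
r64=1000000 pc1: +2 =434
r65=1000001 pc2: +4 =438
r66=1000010 pc2: +4 =442
r67=1000011 pc3: +8 =450
r68=1000100 pc2: +4 =454
r69=1000101 pc3: +8 =462
r70=1000110 pc3: +8 =470
r71=1000111 pc4: +16 =486
r72=1001000 pc2: +4 =490
r73=1001001 pc3: +8 =498
r74=1001010 pc3: +8 =506
r75=1001011 pc4: +16 =522
r76=1001100 pc3: +8 =530
r77=1001101 pc4: +16 =546
r78=1001110 pc4: +16 =562
r79=1001111 pc5: +32 =594
r80=1010000 pc2: +4 =598
r81=1010001 pc3: +8 =606
r82=1010010 pc3: +8 =614
r83=1010011 pc4: +16 =630
r84=1010100 pc3: +8 =638
r85=1010101 pc4: +16 =654
r86=1010110 pc4: +16 =670
r87=1010111 pc5: +32 =702
r88=1011000 pc3: +8 =710
r89=1011001 pc4: +16 =726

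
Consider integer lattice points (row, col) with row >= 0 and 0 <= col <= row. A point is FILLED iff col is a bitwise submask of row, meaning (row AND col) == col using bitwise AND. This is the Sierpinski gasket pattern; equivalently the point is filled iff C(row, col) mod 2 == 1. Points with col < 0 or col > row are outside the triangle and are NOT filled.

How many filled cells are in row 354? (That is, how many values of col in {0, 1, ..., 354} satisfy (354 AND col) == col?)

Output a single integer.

Answer: 16

Derivation:
354 in binary = 101100010
popcount(354) = number of 1-bits in 101100010 = 4
A col c satisfies (354 AND c) == c iff every set bit of c is also set in 354; each of the 4 set bits of 354 can independently be on or off in c.
count = 2^4 = 16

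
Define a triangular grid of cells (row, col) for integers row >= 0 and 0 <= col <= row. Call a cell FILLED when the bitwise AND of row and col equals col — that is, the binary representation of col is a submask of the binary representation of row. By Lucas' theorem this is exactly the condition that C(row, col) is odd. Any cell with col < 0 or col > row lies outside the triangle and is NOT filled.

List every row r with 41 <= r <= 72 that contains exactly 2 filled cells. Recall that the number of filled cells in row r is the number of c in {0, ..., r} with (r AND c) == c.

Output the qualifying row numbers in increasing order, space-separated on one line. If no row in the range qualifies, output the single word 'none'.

Answer: 64

Derivation:
Row r has 2^popcount(r) filled cells, so we need popcount(r) = log2(2) = 1.
Scan r = 41..72 and keep those with exactly 1 one-bits:
r=41=101001 popcount=3 -> skip
r=42=101010 popcount=3 -> skip
r=43=101011 popcount=4 -> skip
r=44=101100 popcount=3 -> skip
r=45=101101 popcount=4 -> skip
r=46=101110 popcount=4 -> skip
r=47=101111 popcount=5 -> skip
r=48=110000 popcount=2 -> skip
r=49=110001 popcount=3 -> skip
r=50=110010 popcount=3 -> skip
r=51=110011 popcount=4 -> skip
r=52=110100 popcount=3 -> skip
r=53=110101 popcount=4 -> skip
r=54=110110 popcount=4 -> skip
r=55=110111 popcount=5 -> skip
r=56=111000 popcount=3 -> skip
r=57=111001 popcount=4 -> skip
r=58=111010 popcount=4 -> skip
r=59=111011 popcount=5 -> skip
r=60=111100 popcount=4 -> skip
r=61=111101 popcount=5 -> skip
r=62=111110 popcount=5 -> skip
r=63=111111 popcount=6 -> skip
r=64=1000000 popcount=1 -> KEEP
r=65=1000001 popcount=2 -> skip
r=66=1000010 popcount=2 -> skip
r=67=1000011 popcount=3 -> skip
r=68=1000100 popcount=2 -> skip
r=69=1000101 popcount=3 -> skip
r=70=1000110 popcount=3 -> skip
r=71=1000111 popcount=4 -> skip
r=72=1001000 popcount=2 -> skip
Kept rows: 64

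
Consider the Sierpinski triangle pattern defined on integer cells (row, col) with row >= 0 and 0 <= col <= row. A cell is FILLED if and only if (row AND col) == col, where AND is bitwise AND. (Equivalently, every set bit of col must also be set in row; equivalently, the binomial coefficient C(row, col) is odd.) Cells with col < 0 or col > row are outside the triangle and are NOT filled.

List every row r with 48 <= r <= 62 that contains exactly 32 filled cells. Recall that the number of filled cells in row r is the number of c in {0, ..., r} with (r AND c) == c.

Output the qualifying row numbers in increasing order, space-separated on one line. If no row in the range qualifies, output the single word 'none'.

Answer: 55 59 61 62

Derivation:
Row r has 2^popcount(r) filled cells, so we need popcount(r) = log2(32) = 5.
Scan r = 48..62 and keep those with exactly 5 one-bits:
r=48=110000 popcount=2 -> skip
r=49=110001 popcount=3 -> skip
r=50=110010 popcount=3 -> skip
r=51=110011 popcount=4 -> skip
r=52=110100 popcount=3 -> skip
r=53=110101 popcount=4 -> skip
r=54=110110 popcount=4 -> skip
r=55=110111 popcount=5 -> KEEP
r=56=111000 popcount=3 -> skip
r=57=111001 popcount=4 -> skip
r=58=111010 popcount=4 -> skip
r=59=111011 popcount=5 -> KEEP
r=60=111100 popcount=4 -> skip
r=61=111101 popcount=5 -> KEEP
r=62=111110 popcount=5 -> KEEP
Kept rows: 55 59 61 62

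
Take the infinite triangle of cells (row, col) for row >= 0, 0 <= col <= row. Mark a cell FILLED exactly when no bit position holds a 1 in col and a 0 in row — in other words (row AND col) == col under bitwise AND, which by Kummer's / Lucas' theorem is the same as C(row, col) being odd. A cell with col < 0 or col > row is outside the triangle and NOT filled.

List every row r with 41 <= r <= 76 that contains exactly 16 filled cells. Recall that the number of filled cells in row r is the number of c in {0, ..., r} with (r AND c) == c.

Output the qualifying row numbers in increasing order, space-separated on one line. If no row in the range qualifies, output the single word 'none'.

Answer: 43 45 46 51 53 54 57 58 60 71 75

Derivation:
Row r has 2^popcount(r) filled cells, so we need popcount(r) = log2(16) = 4.
Scan r = 41..76 and keep those with exactly 4 one-bits:
r=41=101001 popcount=3 -> skip
r=42=101010 popcount=3 -> skip
r=43=101011 popcount=4 -> KEEP
r=44=101100 popcount=3 -> skip
r=45=101101 popcount=4 -> KEEP
r=46=101110 popcount=4 -> KEEP
r=47=101111 popcount=5 -> skip
r=48=110000 popcount=2 -> skip
r=49=110001 popcount=3 -> skip
r=50=110010 popcount=3 -> skip
r=51=110011 popcount=4 -> KEEP
r=52=110100 popcount=3 -> skip
r=53=110101 popcount=4 -> KEEP
r=54=110110 popcount=4 -> KEEP
r=55=110111 popcount=5 -> skip
r=56=111000 popcount=3 -> skip
r=57=111001 popcount=4 -> KEEP
r=58=111010 popcount=4 -> KEEP
r=59=111011 popcount=5 -> skip
r=60=111100 popcount=4 -> KEEP
r=61=111101 popcount=5 -> skip
r=62=111110 popcount=5 -> skip
r=63=111111 popcount=6 -> skip
r=64=1000000 popcount=1 -> skip
r=65=1000001 popcount=2 -> skip
r=66=1000010 popcount=2 -> skip
r=67=1000011 popcount=3 -> skip
r=68=1000100 popcount=2 -> skip
r=69=1000101 popcount=3 -> skip
r=70=1000110 popcount=3 -> skip
r=71=1000111 popcount=4 -> KEEP
r=72=1001000 popcount=2 -> skip
r=73=1001001 popcount=3 -> skip
r=74=1001010 popcount=3 -> skip
r=75=1001011 popcount=4 -> KEEP
r=76=1001100 popcount=3 -> skip
Kept rows: 43 45 46 51 53 54 57 58 60 71 75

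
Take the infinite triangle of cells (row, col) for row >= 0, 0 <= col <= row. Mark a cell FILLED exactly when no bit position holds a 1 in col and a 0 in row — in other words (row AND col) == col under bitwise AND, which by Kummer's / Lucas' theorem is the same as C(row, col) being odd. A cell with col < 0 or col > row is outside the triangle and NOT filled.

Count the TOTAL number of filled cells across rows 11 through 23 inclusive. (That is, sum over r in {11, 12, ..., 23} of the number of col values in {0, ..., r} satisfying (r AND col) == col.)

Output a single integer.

Answer: 98

Derivation:
r11=1011 pc3: +8 =8
r12=1100 pc2: +4 =12
r13=1101 pc3: +8 =20
r14=1110 pc3: +8 =28
r15=1111 pc4: +16 =44
r16=10000 pc1: +2 =46
r17=10001 pc2: +4 =50
r18=10010 pc2: +4 =54
r19=10011 pc3: +8 =62
r20=10100 pc2: +4 =66
r21=10101 pc3: +8 =74
r22=10110 pc3: +8 =82
r23=10111 pc4: +16 =98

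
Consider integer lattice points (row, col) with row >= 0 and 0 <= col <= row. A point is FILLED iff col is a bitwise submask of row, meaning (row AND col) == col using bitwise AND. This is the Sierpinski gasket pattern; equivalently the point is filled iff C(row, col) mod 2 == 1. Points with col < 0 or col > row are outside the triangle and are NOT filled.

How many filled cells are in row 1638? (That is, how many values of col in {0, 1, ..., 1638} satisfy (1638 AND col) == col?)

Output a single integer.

Answer: 64

Derivation:
1638 in binary = 11001100110
popcount(1638) = number of 1-bits in 11001100110 = 6
A col c satisfies (1638 AND c) == c iff every set bit of c is also set in 1638; each of the 6 set bits of 1638 can independently be on or off in c.
count = 2^6 = 64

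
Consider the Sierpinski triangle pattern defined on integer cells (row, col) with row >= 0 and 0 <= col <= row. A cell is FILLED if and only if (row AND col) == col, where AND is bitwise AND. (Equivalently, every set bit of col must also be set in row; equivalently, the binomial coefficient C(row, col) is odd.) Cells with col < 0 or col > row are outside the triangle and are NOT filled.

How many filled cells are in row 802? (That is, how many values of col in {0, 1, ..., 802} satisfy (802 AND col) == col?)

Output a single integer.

Answer: 16

Derivation:
802 in binary = 1100100010
popcount(802) = number of 1-bits in 1100100010 = 4
A col c satisfies (802 AND c) == c iff every set bit of c is also set in 802; each of the 4 set bits of 802 can independently be on or off in c.
count = 2^4 = 16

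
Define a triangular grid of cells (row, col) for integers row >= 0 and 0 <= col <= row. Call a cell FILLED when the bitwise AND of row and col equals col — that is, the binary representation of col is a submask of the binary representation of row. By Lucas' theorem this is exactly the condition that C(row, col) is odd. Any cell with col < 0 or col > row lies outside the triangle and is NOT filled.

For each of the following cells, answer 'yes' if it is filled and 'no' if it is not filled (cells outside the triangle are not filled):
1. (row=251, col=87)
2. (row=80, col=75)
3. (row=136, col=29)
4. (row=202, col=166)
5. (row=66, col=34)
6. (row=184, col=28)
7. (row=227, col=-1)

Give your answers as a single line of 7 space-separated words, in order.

Answer: no no no no no no no

Derivation:
(251,87): row=0b11111011, col=0b1010111, row AND col = 0b1010011 = 83; 83 != 87 -> empty
(80,75): row=0b1010000, col=0b1001011, row AND col = 0b1000000 = 64; 64 != 75 -> empty
(136,29): row=0b10001000, col=0b11101, row AND col = 0b1000 = 8; 8 != 29 -> empty
(202,166): row=0b11001010, col=0b10100110, row AND col = 0b10000010 = 130; 130 != 166 -> empty
(66,34): row=0b1000010, col=0b100010, row AND col = 0b10 = 2; 2 != 34 -> empty
(184,28): row=0b10111000, col=0b11100, row AND col = 0b11000 = 24; 24 != 28 -> empty
(227,-1): col outside [0, 227] -> not filled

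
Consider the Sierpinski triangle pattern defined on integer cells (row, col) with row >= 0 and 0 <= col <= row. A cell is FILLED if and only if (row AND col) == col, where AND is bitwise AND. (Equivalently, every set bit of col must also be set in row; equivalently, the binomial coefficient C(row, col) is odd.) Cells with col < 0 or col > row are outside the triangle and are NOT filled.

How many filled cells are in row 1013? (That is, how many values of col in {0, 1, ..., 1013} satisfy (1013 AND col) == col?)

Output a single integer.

1013 in binary = 1111110101
popcount(1013) = number of 1-bits in 1111110101 = 8
A col c satisfies (1013 AND c) == c iff every set bit of c is also set in 1013; each of the 8 set bits of 1013 can independently be on or off in c.
count = 2^8 = 256

Answer: 256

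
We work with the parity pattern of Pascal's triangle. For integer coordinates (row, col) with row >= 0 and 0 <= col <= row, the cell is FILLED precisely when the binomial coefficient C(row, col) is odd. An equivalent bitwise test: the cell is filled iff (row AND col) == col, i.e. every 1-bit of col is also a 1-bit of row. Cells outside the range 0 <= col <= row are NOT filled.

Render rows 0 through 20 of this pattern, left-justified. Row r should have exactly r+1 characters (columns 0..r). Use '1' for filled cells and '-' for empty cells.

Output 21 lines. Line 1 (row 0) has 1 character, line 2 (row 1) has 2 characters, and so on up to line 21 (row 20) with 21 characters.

Answer: 1
11
1-1
1111
1---1
11--11
1-1-1-1
11111111
1-------1
11------11
1-1-----1-1
1111----1111
1---1---1---1
11--11--11--11
1-1-1-1-1-1-1-1
1111111111111111
1---------------1
11--------------11
1-1-------------1-1
1111------------1111
1---1-----------1---1

Derivation:
r0=0: 1
r1=1: 11
r2=10: 1-1
r3=11: 1111
r4=100: 1---1
r5=101: 11--11
r6=110: 1-1-1-1
r7=111: 11111111
r8=1000: 1-------1
r9=1001: 11------11
r10=1010: 1-1-----1-1
r11=1011: 1111----1111
r12=1100: 1---1---1---1
r13=1101: 11--11--11--11
r14=1110: 1-1-1-1-1-1-1-1
r15=1111: 1111111111111111
r16=10000: 1---------------1
r17=10001: 11--------------11
r18=10010: 1-1-------------1-1
r19=10011: 1111------------1111
r20=10100: 1---1-----------1---1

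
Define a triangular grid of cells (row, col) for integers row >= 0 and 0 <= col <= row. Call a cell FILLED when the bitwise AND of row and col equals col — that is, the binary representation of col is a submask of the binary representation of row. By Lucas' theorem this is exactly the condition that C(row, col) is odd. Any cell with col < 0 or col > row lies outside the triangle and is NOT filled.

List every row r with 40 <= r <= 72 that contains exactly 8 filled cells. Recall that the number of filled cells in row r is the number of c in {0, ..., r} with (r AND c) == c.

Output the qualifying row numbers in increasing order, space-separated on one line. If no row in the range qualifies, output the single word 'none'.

Answer: 41 42 44 49 50 52 56 67 69 70

Derivation:
Row r has 2^popcount(r) filled cells, so we need popcount(r) = log2(8) = 3.
Scan r = 40..72 and keep those with exactly 3 one-bits:
r=40=101000 popcount=2 -> skip
r=41=101001 popcount=3 -> KEEP
r=42=101010 popcount=3 -> KEEP
r=43=101011 popcount=4 -> skip
r=44=101100 popcount=3 -> KEEP
r=45=101101 popcount=4 -> skip
r=46=101110 popcount=4 -> skip
r=47=101111 popcount=5 -> skip
r=48=110000 popcount=2 -> skip
r=49=110001 popcount=3 -> KEEP
r=50=110010 popcount=3 -> KEEP
r=51=110011 popcount=4 -> skip
r=52=110100 popcount=3 -> KEEP
r=53=110101 popcount=4 -> skip
r=54=110110 popcount=4 -> skip
r=55=110111 popcount=5 -> skip
r=56=111000 popcount=3 -> KEEP
r=57=111001 popcount=4 -> skip
r=58=111010 popcount=4 -> skip
r=59=111011 popcount=5 -> skip
r=60=111100 popcount=4 -> skip
r=61=111101 popcount=5 -> skip
r=62=111110 popcount=5 -> skip
r=63=111111 popcount=6 -> skip
r=64=1000000 popcount=1 -> skip
r=65=1000001 popcount=2 -> skip
r=66=1000010 popcount=2 -> skip
r=67=1000011 popcount=3 -> KEEP
r=68=1000100 popcount=2 -> skip
r=69=1000101 popcount=3 -> KEEP
r=70=1000110 popcount=3 -> KEEP
r=71=1000111 popcount=4 -> skip
r=72=1001000 popcount=2 -> skip
Kept rows: 41 42 44 49 50 52 56 67 69 70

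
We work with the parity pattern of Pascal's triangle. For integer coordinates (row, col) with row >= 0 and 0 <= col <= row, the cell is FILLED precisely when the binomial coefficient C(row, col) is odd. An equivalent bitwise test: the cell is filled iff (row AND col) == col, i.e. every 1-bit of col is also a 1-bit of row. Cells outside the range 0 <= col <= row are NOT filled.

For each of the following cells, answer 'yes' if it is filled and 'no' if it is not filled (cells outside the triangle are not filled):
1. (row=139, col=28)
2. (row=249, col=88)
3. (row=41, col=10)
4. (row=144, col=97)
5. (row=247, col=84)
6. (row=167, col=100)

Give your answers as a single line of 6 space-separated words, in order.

(139,28): row=0b10001011, col=0b11100, row AND col = 0b1000 = 8; 8 != 28 -> empty
(249,88): row=0b11111001, col=0b1011000, row AND col = 0b1011000 = 88; 88 == 88 -> filled
(41,10): row=0b101001, col=0b1010, row AND col = 0b1000 = 8; 8 != 10 -> empty
(144,97): row=0b10010000, col=0b1100001, row AND col = 0b0 = 0; 0 != 97 -> empty
(247,84): row=0b11110111, col=0b1010100, row AND col = 0b1010100 = 84; 84 == 84 -> filled
(167,100): row=0b10100111, col=0b1100100, row AND col = 0b100100 = 36; 36 != 100 -> empty

Answer: no yes no no yes no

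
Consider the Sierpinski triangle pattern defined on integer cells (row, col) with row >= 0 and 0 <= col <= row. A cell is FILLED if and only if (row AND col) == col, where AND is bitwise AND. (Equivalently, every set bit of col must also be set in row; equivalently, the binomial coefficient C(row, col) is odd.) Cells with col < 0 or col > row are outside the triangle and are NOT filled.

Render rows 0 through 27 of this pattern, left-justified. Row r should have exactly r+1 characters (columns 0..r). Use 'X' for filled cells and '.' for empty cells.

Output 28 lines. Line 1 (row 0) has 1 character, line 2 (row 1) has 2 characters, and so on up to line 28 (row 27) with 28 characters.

Answer: X
XX
X.X
XXXX
X...X
XX..XX
X.X.X.X
XXXXXXXX
X.......X
XX......XX
X.X.....X.X
XXXX....XXXX
X...X...X...X
XX..XX..XX..XX
X.X.X.X.X.X.X.X
XXXXXXXXXXXXXXXX
X...............X
XX..............XX
X.X.............X.X
XXXX............XXXX
X...X...........X...X
XX..XX..........XX..XX
X.X.X.X.........X.X.X.X
XXXXXXXX........XXXXXXXX
X.......X.......X.......X
XX......XX......XX......XX
X.X.....X.X.....X.X.....X.X
XXXX....XXXX....XXXX....XXXX

Derivation:
r0=0: X
r1=1: XX
r2=10: X.X
r3=11: XXXX
r4=100: X...X
r5=101: XX..XX
r6=110: X.X.X.X
r7=111: XXXXXXXX
r8=1000: X.......X
r9=1001: XX......XX
r10=1010: X.X.....X.X
r11=1011: XXXX....XXXX
r12=1100: X...X...X...X
r13=1101: XX..XX..XX..XX
r14=1110: X.X.X.X.X.X.X.X
r15=1111: XXXXXXXXXXXXXXXX
r16=10000: X...............X
r17=10001: XX..............XX
r18=10010: X.X.............X.X
r19=10011: XXXX............XXXX
r20=10100: X...X...........X...X
r21=10101: XX..XX..........XX..XX
r22=10110: X.X.X.X.........X.X.X.X
r23=10111: XXXXXXXX........XXXXXXXX
r24=11000: X.......X.......X.......X
r25=11001: XX......XX......XX......XX
r26=11010: X.X.....X.X.....X.X.....X.X
r27=11011: XXXX....XXXX....XXXX....XXXX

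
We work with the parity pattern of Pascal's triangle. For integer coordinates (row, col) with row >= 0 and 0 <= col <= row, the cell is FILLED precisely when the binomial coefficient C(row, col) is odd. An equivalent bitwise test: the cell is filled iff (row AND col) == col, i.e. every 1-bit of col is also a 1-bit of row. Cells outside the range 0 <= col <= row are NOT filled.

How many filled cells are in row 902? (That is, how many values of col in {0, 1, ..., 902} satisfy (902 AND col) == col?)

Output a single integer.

902 in binary = 1110000110
popcount(902) = number of 1-bits in 1110000110 = 5
A col c satisfies (902 AND c) == c iff every set bit of c is also set in 902; each of the 5 set bits of 902 can independently be on or off in c.
count = 2^5 = 32

Answer: 32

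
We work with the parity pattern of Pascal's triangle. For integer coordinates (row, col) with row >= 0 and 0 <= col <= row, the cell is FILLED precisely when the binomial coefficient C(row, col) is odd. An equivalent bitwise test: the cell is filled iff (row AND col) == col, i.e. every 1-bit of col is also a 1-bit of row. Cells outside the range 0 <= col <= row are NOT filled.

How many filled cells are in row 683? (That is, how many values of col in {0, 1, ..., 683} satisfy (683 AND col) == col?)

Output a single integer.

683 in binary = 1010101011
popcount(683) = number of 1-bits in 1010101011 = 6
A col c satisfies (683 AND c) == c iff every set bit of c is also set in 683; each of the 6 set bits of 683 can independently be on or off in c.
count = 2^6 = 64

Answer: 64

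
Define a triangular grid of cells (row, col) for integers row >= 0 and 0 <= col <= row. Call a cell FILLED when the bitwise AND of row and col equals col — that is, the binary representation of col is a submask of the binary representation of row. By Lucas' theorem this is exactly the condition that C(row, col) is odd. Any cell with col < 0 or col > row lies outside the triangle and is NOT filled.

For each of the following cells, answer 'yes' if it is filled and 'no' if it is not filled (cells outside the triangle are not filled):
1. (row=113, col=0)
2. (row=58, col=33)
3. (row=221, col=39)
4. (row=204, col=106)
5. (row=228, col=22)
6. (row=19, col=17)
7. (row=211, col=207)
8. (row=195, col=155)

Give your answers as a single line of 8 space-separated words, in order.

(113,0): row=0b1110001, col=0b0, row AND col = 0b0 = 0; 0 == 0 -> filled
(58,33): row=0b111010, col=0b100001, row AND col = 0b100000 = 32; 32 != 33 -> empty
(221,39): row=0b11011101, col=0b100111, row AND col = 0b101 = 5; 5 != 39 -> empty
(204,106): row=0b11001100, col=0b1101010, row AND col = 0b1001000 = 72; 72 != 106 -> empty
(228,22): row=0b11100100, col=0b10110, row AND col = 0b100 = 4; 4 != 22 -> empty
(19,17): row=0b10011, col=0b10001, row AND col = 0b10001 = 17; 17 == 17 -> filled
(211,207): row=0b11010011, col=0b11001111, row AND col = 0b11000011 = 195; 195 != 207 -> empty
(195,155): row=0b11000011, col=0b10011011, row AND col = 0b10000011 = 131; 131 != 155 -> empty

Answer: yes no no no no yes no no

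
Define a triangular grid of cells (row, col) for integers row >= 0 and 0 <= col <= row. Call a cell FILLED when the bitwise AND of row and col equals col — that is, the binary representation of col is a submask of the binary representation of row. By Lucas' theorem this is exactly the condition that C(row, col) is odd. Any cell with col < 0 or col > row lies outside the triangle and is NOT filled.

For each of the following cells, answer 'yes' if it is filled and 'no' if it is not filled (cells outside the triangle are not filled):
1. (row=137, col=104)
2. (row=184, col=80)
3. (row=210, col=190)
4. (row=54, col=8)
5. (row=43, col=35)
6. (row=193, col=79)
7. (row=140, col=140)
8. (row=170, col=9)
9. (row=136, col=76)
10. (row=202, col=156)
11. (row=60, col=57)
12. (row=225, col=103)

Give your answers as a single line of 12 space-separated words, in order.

Answer: no no no no yes no yes no no no no no

Derivation:
(137,104): row=0b10001001, col=0b1101000, row AND col = 0b1000 = 8; 8 != 104 -> empty
(184,80): row=0b10111000, col=0b1010000, row AND col = 0b10000 = 16; 16 != 80 -> empty
(210,190): row=0b11010010, col=0b10111110, row AND col = 0b10010010 = 146; 146 != 190 -> empty
(54,8): row=0b110110, col=0b1000, row AND col = 0b0 = 0; 0 != 8 -> empty
(43,35): row=0b101011, col=0b100011, row AND col = 0b100011 = 35; 35 == 35 -> filled
(193,79): row=0b11000001, col=0b1001111, row AND col = 0b1000001 = 65; 65 != 79 -> empty
(140,140): row=0b10001100, col=0b10001100, row AND col = 0b10001100 = 140; 140 == 140 -> filled
(170,9): row=0b10101010, col=0b1001, row AND col = 0b1000 = 8; 8 != 9 -> empty
(136,76): row=0b10001000, col=0b1001100, row AND col = 0b1000 = 8; 8 != 76 -> empty
(202,156): row=0b11001010, col=0b10011100, row AND col = 0b10001000 = 136; 136 != 156 -> empty
(60,57): row=0b111100, col=0b111001, row AND col = 0b111000 = 56; 56 != 57 -> empty
(225,103): row=0b11100001, col=0b1100111, row AND col = 0b1100001 = 97; 97 != 103 -> empty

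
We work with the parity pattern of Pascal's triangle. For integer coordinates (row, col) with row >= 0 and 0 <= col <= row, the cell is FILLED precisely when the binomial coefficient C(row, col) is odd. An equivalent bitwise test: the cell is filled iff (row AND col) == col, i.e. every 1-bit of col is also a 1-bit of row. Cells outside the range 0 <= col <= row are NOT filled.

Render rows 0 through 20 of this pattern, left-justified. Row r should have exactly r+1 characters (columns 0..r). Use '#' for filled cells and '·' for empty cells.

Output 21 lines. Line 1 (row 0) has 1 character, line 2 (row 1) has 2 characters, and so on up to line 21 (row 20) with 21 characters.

Answer: #
##
#·#
####
#···#
##··##
#·#·#·#
########
#·······#
##······##
#·#·····#·#
####····####
#···#···#···#
##··##··##··##
#·#·#·#·#·#·#·#
################
#···············#
##··············##
#·#·············#·#
####············####
#···#···········#···#

Derivation:
r0=0: #
r1=1: ##
r2=10: #·#
r3=11: ####
r4=100: #···#
r5=101: ##··##
r6=110: #·#·#·#
r7=111: ########
r8=1000: #·······#
r9=1001: ##······##
r10=1010: #·#·····#·#
r11=1011: ####····####
r12=1100: #···#···#···#
r13=1101: ##··##··##··##
r14=1110: #·#·#·#·#·#·#·#
r15=1111: ################
r16=10000: #···············#
r17=10001: ##··············##
r18=10010: #·#·············#·#
r19=10011: ####············####
r20=10100: #···#···········#···#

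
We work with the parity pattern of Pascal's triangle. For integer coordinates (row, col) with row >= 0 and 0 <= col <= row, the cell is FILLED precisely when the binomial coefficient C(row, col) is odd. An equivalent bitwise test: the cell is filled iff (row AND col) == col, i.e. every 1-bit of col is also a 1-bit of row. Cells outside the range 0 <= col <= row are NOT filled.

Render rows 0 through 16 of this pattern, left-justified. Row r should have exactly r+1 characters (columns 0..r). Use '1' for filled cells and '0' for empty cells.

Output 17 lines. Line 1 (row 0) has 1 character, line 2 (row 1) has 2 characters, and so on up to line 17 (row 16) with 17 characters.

Answer: 1
11
101
1111
10001
110011
1010101
11111111
100000001
1100000011
10100000101
111100001111
1000100010001
11001100110011
101010101010101
1111111111111111
10000000000000001

Derivation:
r0=0: 1
r1=1: 11
r2=10: 101
r3=11: 1111
r4=100: 10001
r5=101: 110011
r6=110: 1010101
r7=111: 11111111
r8=1000: 100000001
r9=1001: 1100000011
r10=1010: 10100000101
r11=1011: 111100001111
r12=1100: 1000100010001
r13=1101: 11001100110011
r14=1110: 101010101010101
r15=1111: 1111111111111111
r16=10000: 10000000000000001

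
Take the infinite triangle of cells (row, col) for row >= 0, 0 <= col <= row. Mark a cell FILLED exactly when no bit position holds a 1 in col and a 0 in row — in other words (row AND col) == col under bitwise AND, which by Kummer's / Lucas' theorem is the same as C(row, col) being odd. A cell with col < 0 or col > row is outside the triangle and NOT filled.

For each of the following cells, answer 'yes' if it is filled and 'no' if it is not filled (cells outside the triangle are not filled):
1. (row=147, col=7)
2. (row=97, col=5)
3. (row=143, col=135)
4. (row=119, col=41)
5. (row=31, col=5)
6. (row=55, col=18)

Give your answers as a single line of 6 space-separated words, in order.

Answer: no no yes no yes yes

Derivation:
(147,7): row=0b10010011, col=0b111, row AND col = 0b11 = 3; 3 != 7 -> empty
(97,5): row=0b1100001, col=0b101, row AND col = 0b1 = 1; 1 != 5 -> empty
(143,135): row=0b10001111, col=0b10000111, row AND col = 0b10000111 = 135; 135 == 135 -> filled
(119,41): row=0b1110111, col=0b101001, row AND col = 0b100001 = 33; 33 != 41 -> empty
(31,5): row=0b11111, col=0b101, row AND col = 0b101 = 5; 5 == 5 -> filled
(55,18): row=0b110111, col=0b10010, row AND col = 0b10010 = 18; 18 == 18 -> filled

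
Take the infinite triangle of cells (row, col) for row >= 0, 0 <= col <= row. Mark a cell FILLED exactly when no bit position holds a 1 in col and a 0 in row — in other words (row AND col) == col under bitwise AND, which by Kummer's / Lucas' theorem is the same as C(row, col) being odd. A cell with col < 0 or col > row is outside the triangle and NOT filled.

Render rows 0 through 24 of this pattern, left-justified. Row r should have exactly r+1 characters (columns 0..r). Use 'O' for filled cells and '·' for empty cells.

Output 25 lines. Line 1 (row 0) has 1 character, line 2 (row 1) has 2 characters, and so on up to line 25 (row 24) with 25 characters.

Answer: O
OO
O·O
OOOO
O···O
OO··OO
O·O·O·O
OOOOOOOO
O·······O
OO······OO
O·O·····O·O
OOOO····OOOO
O···O···O···O
OO··OO··OO··OO
O·O·O·O·O·O·O·O
OOOOOOOOOOOOOOOO
O···············O
OO··············OO
O·O·············O·O
OOOO············OOOO
O···O···········O···O
OO··OO··········OO··OO
O·O·O·O·········O·O·O·O
OOOOOOOO········OOOOOOOO
O·······O·······O·······O

Derivation:
r0=0: O
r1=1: OO
r2=10: O·O
r3=11: OOOO
r4=100: O···O
r5=101: OO··OO
r6=110: O·O·O·O
r7=111: OOOOOOOO
r8=1000: O·······O
r9=1001: OO······OO
r10=1010: O·O·····O·O
r11=1011: OOOO····OOOO
r12=1100: O···O···O···O
r13=1101: OO··OO··OO··OO
r14=1110: O·O·O·O·O·O·O·O
r15=1111: OOOOOOOOOOOOOOOO
r16=10000: O···············O
r17=10001: OO··············OO
r18=10010: O·O·············O·O
r19=10011: OOOO············OOOO
r20=10100: O···O···········O···O
r21=10101: OO··OO··········OO··OO
r22=10110: O·O·O·O·········O·O·O·O
r23=10111: OOOOOOOO········OOOOOOOO
r24=11000: O·······O·······O·······O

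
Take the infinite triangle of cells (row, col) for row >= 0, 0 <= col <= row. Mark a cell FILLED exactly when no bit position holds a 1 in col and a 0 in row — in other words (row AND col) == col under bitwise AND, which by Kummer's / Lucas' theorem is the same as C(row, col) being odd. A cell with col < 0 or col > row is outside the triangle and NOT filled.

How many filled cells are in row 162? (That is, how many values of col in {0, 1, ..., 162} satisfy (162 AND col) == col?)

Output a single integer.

Answer: 8

Derivation:
162 in binary = 10100010
popcount(162) = number of 1-bits in 10100010 = 3
A col c satisfies (162 AND c) == c iff every set bit of c is also set in 162; each of the 3 set bits of 162 can independently be on or off in c.
count = 2^3 = 8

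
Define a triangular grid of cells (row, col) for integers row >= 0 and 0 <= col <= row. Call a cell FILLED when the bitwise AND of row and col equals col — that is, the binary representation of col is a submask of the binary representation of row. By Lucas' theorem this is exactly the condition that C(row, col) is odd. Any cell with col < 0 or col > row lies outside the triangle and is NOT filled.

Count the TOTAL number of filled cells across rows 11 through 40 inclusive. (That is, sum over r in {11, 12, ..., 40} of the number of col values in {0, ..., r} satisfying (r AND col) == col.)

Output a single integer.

Answer: 264

Derivation:
r11=1011 pc3: +8 =8
r12=1100 pc2: +4 =12
r13=1101 pc3: +8 =20
r14=1110 pc3: +8 =28
r15=1111 pc4: +16 =44
r16=10000 pc1: +2 =46
r17=10001 pc2: +4 =50
r18=10010 pc2: +4 =54
r19=10011 pc3: +8 =62
r20=10100 pc2: +4 =66
r21=10101 pc3: +8 =74
r22=10110 pc3: +8 =82
r23=10111 pc4: +16 =98
r24=11000 pc2: +4 =102
r25=11001 pc3: +8 =110
r26=11010 pc3: +8 =118
r27=11011 pc4: +16 =134
r28=11100 pc3: +8 =142
r29=11101 pc4: +16 =158
r30=11110 pc4: +16 =174
r31=11111 pc5: +32 =206
r32=100000 pc1: +2 =208
r33=100001 pc2: +4 =212
r34=100010 pc2: +4 =216
r35=100011 pc3: +8 =224
r36=100100 pc2: +4 =228
r37=100101 pc3: +8 =236
r38=100110 pc3: +8 =244
r39=100111 pc4: +16 =260
r40=101000 pc2: +4 =264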